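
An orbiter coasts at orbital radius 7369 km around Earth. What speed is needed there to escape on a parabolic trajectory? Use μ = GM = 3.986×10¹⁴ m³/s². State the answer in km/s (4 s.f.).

r = 7369 km = 7.369×10⁶ m.
Escape speed v_esc = √(2μ/r) = √(2 × 3.986×10¹⁴ / 7.369×10⁶) = √(1.082×10⁸) = 10400 m/s.
= 10.40 km/s.

v_esc ≈ 10.40 km/s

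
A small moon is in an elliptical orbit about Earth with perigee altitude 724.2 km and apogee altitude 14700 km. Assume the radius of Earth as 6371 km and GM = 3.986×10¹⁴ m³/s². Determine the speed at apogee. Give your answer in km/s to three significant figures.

v ≈ 3.09 km/s

r_p = 6371 + 724.2 = 7095.2 km = 7.0952×10⁶ m.
r_a = 6371 + 14700 = 21071 km = 2.1071×10⁷ m.
Semi-major axis a = (r_p + r_a)/2 = 14083 km = 1.408×10⁷ m.
Vis-viva: v² = μ(2/r − 1/a) = 3.986×10¹⁴ × (9.492×10⁻⁸ − 7.101×10⁻⁸) = 9.531×10⁶ m²/s².
v = 3087 m/s = 3.087 km/s.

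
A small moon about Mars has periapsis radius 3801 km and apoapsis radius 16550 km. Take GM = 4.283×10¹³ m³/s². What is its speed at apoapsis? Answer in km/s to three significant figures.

Semi-major axis a = (r_p + r_a)/2 = 10176 km = 1.018×10⁷ m.
Vis-viva: v² = μ(2/r − 1/a) = 4.283×10¹³ × (1.208×10⁻⁷ − 9.828×10⁻⁸) = 9.667×10⁵ m²/s².
v = 983.2 m/s = 0.9832 km/s.

v ≈ 0.983 km/s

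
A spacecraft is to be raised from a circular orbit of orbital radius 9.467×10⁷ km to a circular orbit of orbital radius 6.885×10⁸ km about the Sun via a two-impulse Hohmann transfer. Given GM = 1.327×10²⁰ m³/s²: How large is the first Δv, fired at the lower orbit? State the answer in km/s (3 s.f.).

Δv ≈ 12.2 km/s

r₁ = 9.467×10⁷ km = 9.467×10¹⁰ m.
r₂ = 6.885×10⁸ km = 6.885×10¹¹ m.
Transfer ellipse a_t = (r₁ + r₂)/2 = 3.916×10¹¹ m.
At r₁: circular v_c1 = √(μ/r₁) = 37440 m/s; transfer-perihelion v_p = √[μ(2/r₁ − 1/a_t)] = 49640 m/s.
Δv₁ = v_p − v_c1 = 12200 m/s.
= 12.20 km/s.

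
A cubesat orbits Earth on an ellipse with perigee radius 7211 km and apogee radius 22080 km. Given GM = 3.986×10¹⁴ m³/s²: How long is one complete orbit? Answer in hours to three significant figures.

T ≈ 4.90 hours

Semi-major axis a = (r_p + r_a)/2 = (7211.0 + 22080)/2 = 14646 km = 1.465×10⁷ m.
By Kepler's third law T = 2π√(a³/μ) = 2π × 2.807×10³ = 1.764×10⁴ s.
= 4.900 hours.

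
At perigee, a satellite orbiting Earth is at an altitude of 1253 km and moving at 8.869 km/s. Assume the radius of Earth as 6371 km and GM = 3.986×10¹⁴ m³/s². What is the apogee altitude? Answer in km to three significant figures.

r_p = 6371 + 1253 = 7624.0 km = 7.624×10⁶ m.
Specific energy ε = v²/2 − μ/r = -1.295×10⁷ J/kg, so a = −μ/(2ε) = 1.539×10⁷ m.
The apsides satisfy r_p + r_a = 2a, so the apogee radius is 2a − r_p = 2.315×10⁷ m = 23150 km.
Apogee altitude = 23150 − 6371 = 16779 km.

apogee altitude ≈ 16800 km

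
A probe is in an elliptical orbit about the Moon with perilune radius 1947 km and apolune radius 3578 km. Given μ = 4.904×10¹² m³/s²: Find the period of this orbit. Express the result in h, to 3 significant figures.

Semi-major axis a = (r_p + r_a)/2 = (1947.0 + 3578.0)/2 = 2762.5 km = 2.762×10⁶ m.
By Kepler's third law T = 2π√(a³/μ) = 2π × 2.073×10³ = 1.303×10⁴ s.
= 3.619 h.

T ≈ 3.62 h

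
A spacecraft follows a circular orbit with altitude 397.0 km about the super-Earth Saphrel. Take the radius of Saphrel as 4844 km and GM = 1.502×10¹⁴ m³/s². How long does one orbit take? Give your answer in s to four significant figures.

T ≈ 6151 s

r = 4844 + 397.0 = 5241.0 km = 5.2410×10⁶ m.
Kepler's third law: T = 2π√(r³/μ) = 2π√((5.241×10⁶)³ / 1.502×10¹⁴).
r³/μ = 9.585×10⁵ s², so T = 2π × 9.790×10² = 6.151×10³ s.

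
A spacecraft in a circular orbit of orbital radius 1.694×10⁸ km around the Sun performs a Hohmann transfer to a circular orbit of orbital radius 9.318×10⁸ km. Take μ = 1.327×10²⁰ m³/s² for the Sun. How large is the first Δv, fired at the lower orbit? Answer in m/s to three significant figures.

r₁ = 1.694×10⁸ km = 1.694×10¹¹ m.
r₂ = 9.318×10⁸ km = 9.318×10¹¹ m.
Transfer ellipse a_t = (r₁ + r₂)/2 = 5.506×10¹¹ m.
At r₁: circular v_c1 = √(μ/r₁) = 27990 m/s; transfer-perihelion v_p = √[μ(2/r₁ − 1/a_t)] = 36410 m/s.
Δv₁ = v_p − v_c1 = 8422 m/s.

Δv ≈ 8420 m/s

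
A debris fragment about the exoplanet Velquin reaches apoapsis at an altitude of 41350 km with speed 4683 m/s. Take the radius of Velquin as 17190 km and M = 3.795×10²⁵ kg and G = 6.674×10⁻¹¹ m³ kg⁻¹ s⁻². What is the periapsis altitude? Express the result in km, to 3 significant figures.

μ = GM = 6.674×10⁻¹¹ × 3.795×10²⁵ = 2.533×10¹⁵ m³/s².
r_a = 17190 + 41350 = 58540 km = 5.854×10⁷ m.
Specific energy ε = v²/2 − μ/r = -3.230×10⁷ J/kg, so a = −μ/(2ε) = 3.921×10⁷ m.
The apsides satisfy r_p + r_a = 2a, so the periapsis radius is 2a − r_a = 1.987×10⁷ m = 19873 km.
Periapsis altitude = 19873 − 17190 = 2682.9 km.

periapsis altitude ≈ 2680 km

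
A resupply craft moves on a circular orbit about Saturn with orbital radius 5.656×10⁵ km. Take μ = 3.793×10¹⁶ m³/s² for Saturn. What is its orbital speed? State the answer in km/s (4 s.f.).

r = 5.656×10⁵ km = 5.656×10⁸ m.
For a circular orbit v = √(μ/r) = √(3.793×10¹⁶ / 5.656×10⁸) = √(6.706×10⁷) = 8189 m/s.
That is 8.189 km/s.

v ≈ 8.189 km/s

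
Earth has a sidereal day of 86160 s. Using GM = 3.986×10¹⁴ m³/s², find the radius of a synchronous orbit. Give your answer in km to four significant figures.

A synchronous orbit has period T, so by Kepler's third law a = (μT²/4π²)^(1/3).
μT²/4π² = 3.986×10¹⁴ × (8.616×10⁴)² / 39.48 = 7.495×10²² m³.
a = 4.216×10⁷ m = 42163 km.

r_sync ≈ 42160 km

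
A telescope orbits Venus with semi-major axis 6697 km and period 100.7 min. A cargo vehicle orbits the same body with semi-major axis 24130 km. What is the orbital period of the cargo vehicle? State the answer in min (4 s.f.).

Kepler's third law: T² ∝ a³, so T₂ = T₁ (a₂/a₁)^(3/2).
a₂/a₁ = 3.603, (a₂/a₁)^(3/2) = 6.839.
T₂ = 100.7 × 6.839 = 688.7 min.

T₂ ≈ 688.7 min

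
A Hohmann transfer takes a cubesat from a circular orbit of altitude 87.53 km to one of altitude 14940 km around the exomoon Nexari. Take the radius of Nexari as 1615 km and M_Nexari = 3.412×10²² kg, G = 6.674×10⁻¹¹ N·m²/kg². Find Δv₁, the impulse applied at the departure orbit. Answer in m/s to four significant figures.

Δv ≈ 400.9 m/s

μ = GM = 6.674×10⁻¹¹ × 3.412×10²² = 2.277×10¹² m³/s².
r₁ = 1615 + 87.53 = 1702.5 km = 1.7025×10⁶ m.
r₂ = 1615 + 14940 = 16555 km = 1.6555×10⁷ m.
Transfer ellipse a_t = (r₁ + r₂)/2 = 9.129×10⁶ m.
At r₁: circular v_c1 = √(μ/r₁) = 1157 m/s; transfer-periapsis v_p = √[μ(2/r₁ − 1/a_t)] = 1557 m/s.
Δv₁ = v_p − v_c1 = 400.9 m/s.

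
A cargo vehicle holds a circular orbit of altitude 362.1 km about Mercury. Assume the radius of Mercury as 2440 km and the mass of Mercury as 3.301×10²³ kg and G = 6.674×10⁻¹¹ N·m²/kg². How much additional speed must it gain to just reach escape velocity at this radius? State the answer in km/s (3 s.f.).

μ = GM = 6.674×10⁻¹¹ × 3.301×10²³ = 2.203×10¹³ m³/s².
r = 2440 + 362.1 = 2802.1 km = 2.8021×10⁶ m.
Circular speed v_c = √(μ/r) = 2804 m/s.
Escape speed v_esc = √(2μ/r) = √2 × v_c = 3965 m/s.
Δv = v_esc − v_c = 1161 m/s = 1.161 km/s.

Δv ≈ 1.16 km/s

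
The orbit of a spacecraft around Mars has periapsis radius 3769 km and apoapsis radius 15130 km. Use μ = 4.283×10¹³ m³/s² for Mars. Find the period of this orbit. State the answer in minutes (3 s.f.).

Semi-major axis a = (r_p + r_a)/2 = (3769.0 + 15130)/2 = 9449.5 km = 9.450×10⁶ m.
By Kepler's third law T = 2π√(a³/μ) = 2π × 4.439×10³ = 2.789×10⁴ s.
= 464.8 minutes.

T ≈ 465 minutes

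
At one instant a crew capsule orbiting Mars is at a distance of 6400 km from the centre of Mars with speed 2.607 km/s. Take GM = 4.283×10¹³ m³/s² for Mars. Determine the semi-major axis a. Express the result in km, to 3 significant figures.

r = 6.400×10⁶ m.
Vis-viva rearranged: 1/a = 2/r − v²/μ = 3.125×10⁻⁷ − 1.587×10⁻⁷ = 1.538×10⁻⁷ m⁻¹.
a = 6.501×10⁶ m = 6501.3 km.

a ≈ 6500 km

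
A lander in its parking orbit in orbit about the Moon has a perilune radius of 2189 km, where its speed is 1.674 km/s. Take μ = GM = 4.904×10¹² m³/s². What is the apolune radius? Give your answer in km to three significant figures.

r_p = 2.189×10⁶ m.
Specific energy ε = v²/2 − μ/r = -8.392×10⁵ J/kg, so a = −μ/(2ε) = 2.922×10⁶ m.
The apsides satisfy r_p + r_a = 2a, so the apolune radius is 2a − r_p = 3.655×10⁶ m = 3655.0 km.

apolune radius ≈ 3650 km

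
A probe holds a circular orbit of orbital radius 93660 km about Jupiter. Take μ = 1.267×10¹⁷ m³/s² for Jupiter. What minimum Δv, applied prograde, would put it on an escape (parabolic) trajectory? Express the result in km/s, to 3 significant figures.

Δv ≈ 15.2 km/s

r = 93660 km = 9.366×10⁷ m.
Circular speed v_c = √(μ/r) = 36780 m/s.
Escape speed v_esc = √(2μ/r) = √2 × v_c = 52010 m/s.
Δv = v_esc − v_c = 15230 m/s = 15.23 km/s.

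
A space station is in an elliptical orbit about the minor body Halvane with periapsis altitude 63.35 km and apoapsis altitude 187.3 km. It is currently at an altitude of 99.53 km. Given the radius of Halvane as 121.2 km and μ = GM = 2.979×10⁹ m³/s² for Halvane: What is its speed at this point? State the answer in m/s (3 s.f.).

v ≈ 122 m/s

r_p = 121.2 + 63.35 = 184.55 km = 1.8455×10⁵ m.
r_a = 121.2 + 187.3 = 308.50 km = 3.0850×10⁵ m.
r = 121.2 + 99.53 = 220.73 km = 2.207×10⁵ m.
Semi-major axis a = (r_p + r_a)/2 = 246.53 km = 2.465×10⁵ m.
Vis-viva: v² = μ(2/r − 1/a) = 2.979×10⁹ × (9.061×10⁻⁶ − 4.056×10⁻⁶) = 1.491×10⁴ m²/s².
v = 122.1 m/s.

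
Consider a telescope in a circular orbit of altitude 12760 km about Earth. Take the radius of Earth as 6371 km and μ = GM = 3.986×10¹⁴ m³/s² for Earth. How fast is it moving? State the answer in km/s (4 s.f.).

r = 6371 + 12760 = 19131 km = 1.9131×10⁷ m.
For a circular orbit v = √(μ/r) = √(3.986×10¹⁴ / 1.913×10⁷) = √(2.084×10⁷) = 4565 m/s.
That is 4.565 km/s.

v ≈ 4.565 km/s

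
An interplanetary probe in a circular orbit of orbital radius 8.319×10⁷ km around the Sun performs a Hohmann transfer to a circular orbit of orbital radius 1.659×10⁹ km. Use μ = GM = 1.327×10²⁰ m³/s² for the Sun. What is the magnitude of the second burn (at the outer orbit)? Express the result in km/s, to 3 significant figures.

Δv ≈ 6.18 km/s

r₁ = 8.319×10⁷ km = 8.319×10¹⁰ m.
r₂ = 1.659×10⁹ km = 1.659×10¹² m.
Transfer ellipse a_t = (r₁ + r₂)/2 = 8.711×10¹¹ m.
At r₁: circular v_c1 = √(μ/r₁) = 39940 m/s; transfer-perihelion v_p = √[μ(2/r₁ − 1/a_t)] = 55120 m/s.
At r₂: circular v_c2 = √(μ/r₂) = 8944 m/s; transfer-aphelion v_a = √[μ(2/r₂ − 1/a_t)] = 2764 m/s.
Δv₂ = v_c2 − v_a = 6180 m/s.
= 6.180 km/s.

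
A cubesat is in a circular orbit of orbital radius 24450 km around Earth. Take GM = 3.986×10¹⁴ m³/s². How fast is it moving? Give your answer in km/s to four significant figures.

v ≈ 4.038 km/s

r = 24450 km = 2.445×10⁷ m.
For a circular orbit v = √(μ/r) = √(3.986×10¹⁴ / 2.445×10⁷) = √(1.630×10⁷) = 4038 m/s.
That is 4.038 km/s.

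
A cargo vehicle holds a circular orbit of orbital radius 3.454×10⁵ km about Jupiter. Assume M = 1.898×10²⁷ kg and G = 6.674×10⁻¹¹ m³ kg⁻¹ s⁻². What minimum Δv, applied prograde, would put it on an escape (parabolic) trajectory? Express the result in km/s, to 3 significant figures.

Δv ≈ 7.93 km/s

μ = GM = 6.674×10⁻¹¹ × 1.898×10²⁷ = 1.267×10¹⁷ m³/s².
r = 3.454×10⁵ km = 3.454×10⁸ m.
Circular speed v_c = √(μ/r) = 19150 m/s.
Escape speed v_esc = √(2μ/r) = √2 × v_c = 27080 m/s.
Δv = v_esc − v_c = 7932 m/s = 7.932 km/s.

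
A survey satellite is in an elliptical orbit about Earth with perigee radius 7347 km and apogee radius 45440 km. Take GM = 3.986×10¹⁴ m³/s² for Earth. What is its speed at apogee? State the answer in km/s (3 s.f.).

Semi-major axis a = (r_p + r_a)/2 = 26394 km = 2.639×10⁷ m.
Vis-viva: v² = μ(2/r − 1/a) = 3.986×10¹⁴ × (4.401×10⁻⁸ − 3.789×10⁻⁸) = 2.442×10⁶ m²/s².
v = 1563 m/s = 1.563 km/s.

v ≈ 1.56 km/s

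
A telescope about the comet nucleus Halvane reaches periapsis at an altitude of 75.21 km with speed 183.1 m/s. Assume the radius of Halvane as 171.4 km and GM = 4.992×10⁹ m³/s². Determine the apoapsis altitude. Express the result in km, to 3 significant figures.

apoapsis altitude ≈ 1020 km

r_p = 171.4 + 75.21 = 246.61 km = 2.466×10⁵ m.
Specific energy ε = v²/2 − μ/r = -3.480×10³ J/kg, so a = −μ/(2ε) = 7.173×10⁵ m.
The apsides satisfy r_p + r_a = 2a, so the apoapsis radius is 2a − r_p = 1.188×10⁶ m = 1188.0 km.
Apoapsis altitude = 1188.0 − 171.4 = 1016.6 km.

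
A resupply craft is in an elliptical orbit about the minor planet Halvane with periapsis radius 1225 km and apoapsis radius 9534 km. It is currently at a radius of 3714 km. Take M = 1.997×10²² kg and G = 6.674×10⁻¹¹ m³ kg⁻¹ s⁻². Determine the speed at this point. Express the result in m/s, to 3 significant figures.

μ = GM = 6.674×10⁻¹¹ × 1.997×10²² = 1.333×10¹² m³/s².
Semi-major axis a = (r_p + r_a)/2 = 5379.5 km = 5.380×10⁶ m.
Vis-viva: v² = μ(2/r − 1/a) = 1.333×10¹² × (5.385×10⁻⁷ − 1.859×10⁻⁷) = 4.700×10⁵ m²/s².
v = 685.5 m/s.

v ≈ 686 m/s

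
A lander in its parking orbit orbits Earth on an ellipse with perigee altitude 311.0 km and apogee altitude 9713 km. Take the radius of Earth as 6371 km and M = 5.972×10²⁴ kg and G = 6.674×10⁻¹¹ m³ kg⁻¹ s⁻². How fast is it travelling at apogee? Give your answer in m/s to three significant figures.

μ = GM = 6.674×10⁻¹¹ × 5.972×10²⁴ = 3.986×10¹⁴ m³/s².
r_p = 6371 + 311.0 = 6682.0 km = 6.6820×10⁶ m.
r_a = 6371 + 9713 = 16084 km = 1.6084×10⁷ m.
Semi-major axis a = (r_p + r_a)/2 = 11383 km = 1.138×10⁷ m.
Vis-viva: v² = μ(2/r − 1/a) = 3.986×10¹⁴ × (1.243×10⁻⁷ − 8.785×10⁻⁸) = 1.455×10⁷ m²/s².
v = 3814 m/s.

v ≈ 3810 m/s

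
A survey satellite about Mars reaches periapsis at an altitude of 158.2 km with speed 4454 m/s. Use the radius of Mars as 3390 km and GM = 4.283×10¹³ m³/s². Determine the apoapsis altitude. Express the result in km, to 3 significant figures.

r_p = 3390 + 158.2 = 3548.2 km = 3.548×10⁶ m.
Specific energy ε = v²/2 − μ/r = -2.152×10⁶ J/kg, so a = −μ/(2ε) = 9.952×10⁶ m.
The apsides satisfy r_p + r_a = 2a, so the apoapsis radius is 2a − r_p = 1.636×10⁷ m = 16356 km.
Apoapsis altitude = 16356 − 3390 = 12966 km.

apoapsis altitude ≈ 13000 km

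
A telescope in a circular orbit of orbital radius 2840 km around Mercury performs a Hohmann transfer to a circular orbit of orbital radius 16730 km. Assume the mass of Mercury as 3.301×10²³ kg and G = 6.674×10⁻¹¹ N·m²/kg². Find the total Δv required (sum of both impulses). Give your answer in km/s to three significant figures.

Δv_total ≈ 1.39 km/s

μ = GM = 6.674×10⁻¹¹ × 3.301×10²³ = 2.203×10¹³ m³/s².
r₁ = 2840 km = 2.840×10⁶ m.
r₂ = 16730 km = 1.673×10⁷ m.
Transfer ellipse a_t = (r₁ + r₂)/2 = 9.785×10⁶ m.
At r₁: circular v_c1 = √(μ/r₁) = 2785 m/s; transfer-periherm v_p = √[μ(2/r₁ − 1/a_t)] = 3642 m/s.
Δv₁ = v_p − v_c1 = 856.7 m/s.
At r₂: circular v_c2 = √(μ/r₂) = 1148 m/s; transfer-apoherm v_a = √[μ(2/r₂ − 1/a_t)] = 618.2 m/s.
Δv₂ = v_c2 − v_a = 529.3 m/s.
Total Δv = Δv₁ + Δv₂ = 1386 m/s = 1.386 km/s.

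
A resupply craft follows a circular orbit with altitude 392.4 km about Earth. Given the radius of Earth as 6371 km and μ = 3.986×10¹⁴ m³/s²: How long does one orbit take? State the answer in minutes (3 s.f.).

T ≈ 92.3 minutes

r = 6371 + 392.4 = 6763.4 km = 6.7634×10⁶ m.
Kepler's third law: T = 2π√(r³/μ) = 2π√((6.763×10⁶)³ / 3.986×10¹⁴).
r³/μ = 7.762×10⁵ s², so T = 2π × 8.810×10² = 5.536×10³ s.
Converting: 5.536×10³ s ÷ 60.00 = 92.26 minutes.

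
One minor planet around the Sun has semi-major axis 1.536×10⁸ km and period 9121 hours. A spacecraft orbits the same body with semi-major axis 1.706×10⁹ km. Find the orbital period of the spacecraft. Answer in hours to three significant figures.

Kepler's third law: T² ∝ a³, so T₂ = T₁ (a₂/a₁)^(3/2).
a₂/a₁ = 11.11, (a₂/a₁)^(3/2) = 37.02.
T₂ = 9121 × 37.02 = 3.376×10⁵ hours.

T₂ ≈ 3.38×10⁵ hours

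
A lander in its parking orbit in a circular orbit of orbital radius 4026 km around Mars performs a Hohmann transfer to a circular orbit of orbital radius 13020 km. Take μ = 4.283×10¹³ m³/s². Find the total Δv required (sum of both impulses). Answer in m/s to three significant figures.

r₁ = 4026 km = 4.026×10⁶ m.
r₂ = 13020 km = 1.302×10⁷ m.
Transfer ellipse a_t = (r₁ + r₂)/2 = 8.523×10⁶ m.
At r₁: circular v_c1 = √(μ/r₁) = 3262 m/s; transfer-periapsis v_p = √[μ(2/r₁ − 1/a_t)] = 4031 m/s.
Δv₁ = v_p − v_c1 = 769.7 m/s.
At r₂: circular v_c2 = √(μ/r₂) = 1814 m/s; transfer-apoapsis v_a = √[μ(2/r₂ − 1/a_t)] = 1247 m/s.
Δv₂ = v_c2 − v_a = 567.2 m/s.
Total Δv = Δv₁ + Δv₂ = 1337 m/s.

Δv_total ≈ 1340 m/s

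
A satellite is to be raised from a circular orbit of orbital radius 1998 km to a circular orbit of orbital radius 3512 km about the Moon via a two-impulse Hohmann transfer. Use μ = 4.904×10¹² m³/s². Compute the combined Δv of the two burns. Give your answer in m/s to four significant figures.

Δv_total ≈ 377.5 m/s

r₁ = 1998 km = 1.998×10⁶ m.
r₂ = 3512 km = 3.512×10⁶ m.
Transfer ellipse a_t = (r₁ + r₂)/2 = 2.755×10⁶ m.
At r₁: circular v_c1 = √(μ/r₁) = 1567 m/s; transfer-perilune v_p = √[μ(2/r₁ − 1/a_t)] = 1769 m/s.
Δv₁ = v_p − v_c1 = 202.2 m/s.
At r₂: circular v_c2 = √(μ/r₂) = 1182 m/s; transfer-apolune v_a = √[μ(2/r₂ − 1/a_t)] = 1006 m/s.
Δv₂ = v_c2 − v_a = 175.4 m/s.
Total Δv = Δv₁ + Δv₂ = 377.5 m/s.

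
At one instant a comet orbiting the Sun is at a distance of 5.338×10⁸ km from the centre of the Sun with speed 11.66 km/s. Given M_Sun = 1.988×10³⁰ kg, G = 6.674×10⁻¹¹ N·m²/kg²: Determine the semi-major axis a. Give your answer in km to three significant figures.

μ = GM = 6.674×10⁻¹¹ × 1.988×10³⁰ = 1.327×10²⁰ m³/s².
r = 5.338×10¹¹ m.
Vis-viva rearranged: 1/a = 2/r − v²/μ = 3.747×10⁻¹² − 1.025×10⁻¹² = 2.722×10⁻¹² m⁻¹.
a = 3.674×10¹¹ m = 3.6737×10⁸ km.

a ≈ 3.67×10⁸ km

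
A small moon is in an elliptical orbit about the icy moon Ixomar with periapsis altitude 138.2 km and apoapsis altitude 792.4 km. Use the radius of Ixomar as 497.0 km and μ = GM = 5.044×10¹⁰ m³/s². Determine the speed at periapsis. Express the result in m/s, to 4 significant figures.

r_p = 497.0 + 138.2 = 635.20 km = 6.3520×10⁵ m.
r_a = 497.0 + 792.4 = 1289.4 km = 1.2894×10⁶ m.
Semi-major axis a = (r_p + r_a)/2 = 962.30 km = 9.623×10⁵ m.
Vis-viva: v² = μ(2/r − 1/a) = 5.044×10¹⁰ × (3.149×10⁻⁶ − 1.039×10⁻⁶) = 1.064×10⁵ m²/s².
v = 326.2 m/s.

v ≈ 326.2 m/s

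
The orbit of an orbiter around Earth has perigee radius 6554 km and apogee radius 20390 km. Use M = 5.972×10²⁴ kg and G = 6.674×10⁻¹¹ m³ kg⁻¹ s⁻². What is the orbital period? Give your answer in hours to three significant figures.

μ = GM = 6.674×10⁻¹¹ × 5.972×10²⁴ = 3.986×10¹⁴ m³/s².
Semi-major axis a = (r_p + r_a)/2 = (6554.0 + 20390)/2 = 13472 km = 1.347×10⁷ m.
By Kepler's third law T = 2π√(a³/μ) = 2π × 2.477×10³ = 1.556×10⁴ s.
= 4.323 hours.

T ≈ 4.32 hours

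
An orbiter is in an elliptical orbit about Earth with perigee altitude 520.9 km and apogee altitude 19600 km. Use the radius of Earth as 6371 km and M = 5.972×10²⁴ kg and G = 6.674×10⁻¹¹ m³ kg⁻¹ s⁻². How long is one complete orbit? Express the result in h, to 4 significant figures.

μ = GM = 6.674×10⁻¹¹ × 5.972×10²⁴ = 3.986×10¹⁴ m³/s².
r_p = 6371 + 520.9 = 6891.9 km = 6.8919×10⁶ m.
r_a = 6371 + 19600 = 25971 km = 2.5971×10⁷ m.
Semi-major axis a = (r_p + r_a)/2 = (6891.9 + 25971)/2 = 16431 km = 1.643×10⁷ m.
By Kepler's third law T = 2π√(a³/μ) = 2π × 3.336×10³ = 2.096×10⁴ s.
= 5.823 h.

T ≈ 5.823 h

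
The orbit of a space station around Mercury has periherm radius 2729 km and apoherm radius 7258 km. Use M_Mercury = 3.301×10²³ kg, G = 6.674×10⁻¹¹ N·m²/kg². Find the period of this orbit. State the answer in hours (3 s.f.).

μ = GM = 6.674×10⁻¹¹ × 3.301×10²³ = 2.203×10¹³ m³/s².
Semi-major axis a = (r_p + r_a)/2 = (2729.0 + 7258.0)/2 = 4993.5 km = 4.994×10⁶ m.
By Kepler's third law T = 2π√(a³/μ) = 2π × 2.377×10³ = 1.494×10⁴ s.
= 4.149 hours.

T ≈ 4.15 hours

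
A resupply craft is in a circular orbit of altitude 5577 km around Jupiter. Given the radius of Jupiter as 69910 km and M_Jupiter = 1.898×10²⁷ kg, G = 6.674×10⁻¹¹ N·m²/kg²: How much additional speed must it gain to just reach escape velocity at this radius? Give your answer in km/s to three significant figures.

μ = GM = 6.674×10⁻¹¹ × 1.898×10²⁷ = 1.267×10¹⁷ m³/s².
r = 69910 + 5577 = 75487 km = 7.5487×10⁷ m.
Circular speed v_c = √(μ/r) = 40960 m/s.
Escape speed v_esc = √(2μ/r) = √2 × v_c = 57930 m/s.
Δv = v_esc − v_c = 16970 m/s = 16.97 km/s.

Δv ≈ 17.0 km/s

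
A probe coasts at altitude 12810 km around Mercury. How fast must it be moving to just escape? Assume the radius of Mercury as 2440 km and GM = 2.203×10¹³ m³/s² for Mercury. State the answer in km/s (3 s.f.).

r = 2440 + 12810 = 15250 km = 1.5250×10⁷ m.
Escape speed v_esc = √(2μ/r) = √(2 × 2.203×10¹³ / 1.525×10⁷) = √(2.889×10⁶) = 1700 m/s.
= 1.700 km/s.

v_esc ≈ 1.70 km/s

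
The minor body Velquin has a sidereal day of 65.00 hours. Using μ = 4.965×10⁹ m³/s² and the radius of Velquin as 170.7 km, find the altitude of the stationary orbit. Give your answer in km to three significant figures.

T = 65.00 hours = 2.340×10⁵ s.
A synchronous orbit has period T, so by Kepler's third law a = (μT²/4π²)^(1/3).
μT²/4π² = 4.965×10⁹ × (2.340×10⁵)² / 39.48 = 6.886×10¹⁸ m³.
a = 1.903×10⁶ m = 1902.5 km.
Altitude h = a − R = 1902.5 − 170.7 = 1731.8 km.

h_sync ≈ 1730 km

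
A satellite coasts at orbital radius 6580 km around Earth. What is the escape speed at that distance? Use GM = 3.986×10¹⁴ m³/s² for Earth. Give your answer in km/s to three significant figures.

v_esc ≈ 11.0 km/s

r = 6580 km = 6.580×10⁶ m.
Escape speed v_esc = √(2μ/r) = √(2 × 3.986×10¹⁴ / 6.580×10⁶) = √(1.212×10⁸) = 11010 m/s.
= 11.01 km/s.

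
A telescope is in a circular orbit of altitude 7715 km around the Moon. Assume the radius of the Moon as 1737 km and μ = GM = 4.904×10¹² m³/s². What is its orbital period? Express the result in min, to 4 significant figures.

T ≈ 1374 min

r = 1737 + 7715 = 9452.0 km = 9.4520×10⁶ m.
Kepler's third law: T = 2π√(r³/μ) = 2π√((9.452×10⁶)³ / 4.904×10¹²).
r³/μ = 1.722×10⁸ s², so T = 2π × 1.312×10⁴ = 8.245×10⁴ s.
Converting: 8.245×10⁴ s ÷ 60.00 = 1374 min.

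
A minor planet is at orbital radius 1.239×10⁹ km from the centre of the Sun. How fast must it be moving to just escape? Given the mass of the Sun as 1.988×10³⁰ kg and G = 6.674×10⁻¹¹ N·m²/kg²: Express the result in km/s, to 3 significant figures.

μ = GM = 6.674×10⁻¹¹ × 1.988×10³⁰ = 1.327×10²⁰ m³/s².
r = 1.239×10⁹ km = 1.239×10¹² m.
Escape speed v_esc = √(2μ/r) = √(2 × 1.327×10²⁰ / 1.239×10¹²) = √(2.142×10⁸) = 14630 m/s.
= 14.63 km/s.

v_esc ≈ 14.6 km/s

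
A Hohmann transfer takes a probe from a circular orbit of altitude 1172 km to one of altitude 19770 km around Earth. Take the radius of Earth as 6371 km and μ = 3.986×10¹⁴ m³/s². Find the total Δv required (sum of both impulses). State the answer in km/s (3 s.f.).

Δv_total ≈ 3.08 km/s

r₁ = 6371 + 1172 = 7543.0 km = 7.5430×10⁶ m.
r₂ = 6371 + 19770 = 26141 km = 2.6141×10⁷ m.
Transfer ellipse a_t = (r₁ + r₂)/2 = 1.684×10⁷ m.
At r₁: circular v_c1 = √(μ/r₁) = 7269 m/s; transfer-perigee v_p = √[μ(2/r₁ − 1/a_t)] = 9057 m/s.
Δv₁ = v_p − v_c1 = 1787 m/s.
At r₂: circular v_c2 = √(μ/r₂) = 3905 m/s; transfer-apogee v_a = √[μ(2/r₂ − 1/a_t)] = 2613 m/s.
Δv₂ = v_c2 − v_a = 1292 m/s.
Total Δv = Δv₁ + Δv₂ = 3079 m/s = 3.079 km/s.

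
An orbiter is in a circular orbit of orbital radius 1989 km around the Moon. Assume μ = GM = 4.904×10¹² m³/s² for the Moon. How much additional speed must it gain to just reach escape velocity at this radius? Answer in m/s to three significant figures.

Δv ≈ 650 m/s

r = 1989 km = 1.989×10⁶ m.
Circular speed v_c = √(μ/r) = 1570 m/s.
Escape speed v_esc = √(2μ/r) = √2 × v_c = 2221 m/s.
Δv = v_esc − v_c = 650.4 m/s.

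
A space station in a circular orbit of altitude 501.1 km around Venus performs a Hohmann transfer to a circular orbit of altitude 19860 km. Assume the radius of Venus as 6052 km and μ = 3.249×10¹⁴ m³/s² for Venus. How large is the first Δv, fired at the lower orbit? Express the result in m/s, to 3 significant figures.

Δv ≈ 1860 m/s

r₁ = 6052 + 501.1 = 6553.1 km = 6.5531×10⁶ m.
r₂ = 6052 + 19860 = 25912 km = 2.5912×10⁷ m.
Transfer ellipse a_t = (r₁ + r₂)/2 = 1.623×10⁷ m.
At r₁: circular v_c1 = √(μ/r₁) = 7041 m/s; transfer-periapsis v_p = √[μ(2/r₁ − 1/a_t)] = 8896 m/s.
Δv₁ = v_p − v_c1 = 1855 m/s.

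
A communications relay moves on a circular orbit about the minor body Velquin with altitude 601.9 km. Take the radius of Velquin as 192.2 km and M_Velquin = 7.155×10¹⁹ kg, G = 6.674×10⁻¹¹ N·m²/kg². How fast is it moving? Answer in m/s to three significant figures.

μ = GM = 6.674×10⁻¹¹ × 7.155×10¹⁹ = 4.775×10⁹ m³/s².
r = 192.2 + 601.9 = 794.10 km = 7.9410×10⁵ m.
For a circular orbit v = √(μ/r) = √(4.775×10⁹ / 7.941×10⁵) = √(6.013×10³) = 77.55 m/s.

v ≈ 77.5 m/s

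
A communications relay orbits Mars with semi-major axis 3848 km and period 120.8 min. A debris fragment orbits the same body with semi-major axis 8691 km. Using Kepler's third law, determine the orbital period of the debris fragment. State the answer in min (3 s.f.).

Kepler's third law: T² ∝ a³, so T₂ = T₁ (a₂/a₁)^(3/2).
a₂/a₁ = 2.259, (a₂/a₁)^(3/2) = 3.394.
T₂ = 120.8 × 3.394 = 410.0 min.

T₂ ≈ 410 min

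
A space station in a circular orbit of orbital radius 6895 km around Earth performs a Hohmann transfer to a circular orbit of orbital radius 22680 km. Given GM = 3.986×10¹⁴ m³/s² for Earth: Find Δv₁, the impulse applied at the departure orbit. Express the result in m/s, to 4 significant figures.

Δv ≈ 1813 m/s

r₁ = 6895 km = 6.895×10⁶ m.
r₂ = 22680 km = 2.268×10⁷ m.
Transfer ellipse a_t = (r₁ + r₂)/2 = 1.479×10⁷ m.
At r₁: circular v_c1 = √(μ/r₁) = 7603 m/s; transfer-perigee v_p = √[μ(2/r₁ − 1/a_t)] = 9416 m/s.
Δv₁ = v_p − v_c1 = 1813 m/s.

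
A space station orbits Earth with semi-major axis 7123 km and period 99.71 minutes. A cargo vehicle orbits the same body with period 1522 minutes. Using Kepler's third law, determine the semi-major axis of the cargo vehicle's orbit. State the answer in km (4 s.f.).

Kepler's third law: a³ ∝ T², so a₂ = a₁ (T₂/T₁)^(2/3).
T₂/T₁ = 15.26, (T₂/T₁)^(2/3) = 6.153.
a₂ = 7123 × 6.153 = 43830 km.

a₂ ≈ 43830 km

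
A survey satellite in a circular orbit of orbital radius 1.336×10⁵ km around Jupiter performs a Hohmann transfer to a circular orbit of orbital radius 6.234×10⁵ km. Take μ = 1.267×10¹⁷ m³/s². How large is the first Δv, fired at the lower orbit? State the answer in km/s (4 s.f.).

Δv ≈ 8.726 km/s

r₁ = 1.336×10⁵ km = 1.336×10⁸ m.
r₂ = 6.234×10⁵ km = 6.234×10⁸ m.
Transfer ellipse a_t = (r₁ + r₂)/2 = 3.785×10⁸ m.
At r₁: circular v_c1 = √(μ/r₁) = 30800 m/s; transfer-perijove v_p = √[μ(2/r₁ − 1/a_t)] = 39520 m/s.
Δv₁ = v_p − v_c1 = 8726 m/s.
= 8.726 km/s.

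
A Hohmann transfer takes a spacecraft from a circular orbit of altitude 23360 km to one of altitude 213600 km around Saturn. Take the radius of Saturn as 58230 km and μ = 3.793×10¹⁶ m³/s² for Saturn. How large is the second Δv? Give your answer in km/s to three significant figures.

r₁ = 58230 + 23360 = 81590 km = 8.1590×10⁷ m.
r₂ = 58230 + 213600 = 271830 km = 2.7183×10⁸ m.
Transfer ellipse a_t = (r₁ + r₂)/2 = 1.767×10⁸ m.
At r₁: circular v_c1 = √(μ/r₁) = 21560 m/s; transfer-perikrone v_p = √[μ(2/r₁ − 1/a_t)] = 26740 m/s.
At r₂: circular v_c2 = √(μ/r₂) = 11810 m/s; transfer-apokrone v_a = √[μ(2/r₂ − 1/a_t)] = 8027 m/s.
Δv₂ = v_c2 − v_a = 3786 m/s.
= 3.786 km/s.

Δv ≈ 3.79 km/s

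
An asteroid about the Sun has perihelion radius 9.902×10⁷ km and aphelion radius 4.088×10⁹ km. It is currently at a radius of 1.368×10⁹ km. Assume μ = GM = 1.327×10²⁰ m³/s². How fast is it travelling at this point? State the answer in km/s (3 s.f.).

Semi-major axis a = (r_p + r_a)/2 = 2.0935×10⁹ km = 2.094×10¹² m.
Vis-viva: v² = μ(2/r − 1/a) = 1.327×10²⁰ × (1.462×10⁻¹² − 4.777×10⁻¹³) = 1.306×10⁸ m²/s².
v = 11430 m/s = 11.43 km/s.

v ≈ 11.4 km/s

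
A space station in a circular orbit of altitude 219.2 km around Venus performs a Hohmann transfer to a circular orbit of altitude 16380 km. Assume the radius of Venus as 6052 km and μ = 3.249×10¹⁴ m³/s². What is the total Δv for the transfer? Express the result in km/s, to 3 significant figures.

r₁ = 6052 + 219.2 = 6271.2 km = 6.2712×10⁶ m.
r₂ = 6052 + 16380 = 22432 km = 2.2432×10⁷ m.
Transfer ellipse a_t = (r₁ + r₂)/2 = 1.435×10⁷ m.
At r₁: circular v_c1 = √(μ/r₁) = 7198 m/s; transfer-periapsis v_p = √[μ(2/r₁ − 1/a_t)] = 8999 m/s.
Δv₁ = v_p − v_c1 = 1801 m/s.
At r₂: circular v_c2 = √(μ/r₂) = 3806 m/s; transfer-apoapsis v_a = √[μ(2/r₂ − 1/a_t)] = 2516 m/s.
Δv₂ = v_c2 − v_a = 1290 m/s.
Total Δv = Δv₁ + Δv₂ = 3091 m/s = 3.091 km/s.

Δv_total ≈ 3.09 km/s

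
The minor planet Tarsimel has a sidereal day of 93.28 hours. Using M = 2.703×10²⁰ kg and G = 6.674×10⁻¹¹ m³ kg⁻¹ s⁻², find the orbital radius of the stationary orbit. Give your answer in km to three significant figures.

μ = GM = 6.674×10⁻¹¹ × 2.703×10²⁰ = 1.804×10¹⁰ m³/s².
T = 93.28 hours = 3.358×10⁵ s.
A synchronous orbit has period T, so by Kepler's third law a = (μT²/4π²)^(1/3).
μT²/4π² = 1.804×10¹⁰ × (3.358×10⁵)² / 39.48 = 5.153×10¹⁹ m³.
a = 3.721×10⁶ m = 3721.2 km.

r_sync ≈ 3720 km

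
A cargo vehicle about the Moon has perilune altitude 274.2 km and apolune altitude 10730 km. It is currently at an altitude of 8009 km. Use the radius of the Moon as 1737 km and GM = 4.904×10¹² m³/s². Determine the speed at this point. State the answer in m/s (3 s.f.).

r_p = 1737 + 274.2 = 2011.2 km = 2.0112×10⁶ m.
r_a = 1737 + 10730 = 12467 km = 1.2467×10⁷ m.
r = 1737 + 8009 = 9746.0 km = 9.746×10⁶ m.
Semi-major axis a = (r_p + r_a)/2 = 7239.1 km = 7.239×10⁶ m.
Vis-viva: v² = μ(2/r − 1/a) = 4.904×10¹² × (2.052×10⁻⁷ − 1.381×10⁻⁷) = 3.289×10⁵ m²/s².
v = 573.5 m/s.

v ≈ 574 m/s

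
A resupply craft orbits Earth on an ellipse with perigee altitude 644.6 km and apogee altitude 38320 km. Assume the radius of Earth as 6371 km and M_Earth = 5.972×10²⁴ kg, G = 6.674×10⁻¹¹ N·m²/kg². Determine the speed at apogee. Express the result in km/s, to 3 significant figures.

μ = GM = 6.674×10⁻¹¹ × 5.972×10²⁴ = 3.986×10¹⁴ m³/s².
r_p = 6371 + 644.6 = 7015.6 km = 7.0156×10⁶ m.
r_a = 6371 + 38320 = 44691 km = 4.4691×10⁷ m.
Semi-major axis a = (r_p + r_a)/2 = 25853 km = 2.585×10⁷ m.
Vis-viva: v² = μ(2/r − 1/a) = 3.986×10¹⁴ × (4.475×10⁻⁸ − 3.868×10⁻⁸) = 2.420×10⁶ m²/s².
v = 1556 m/s = 1.556 km/s.

v ≈ 1.56 km/s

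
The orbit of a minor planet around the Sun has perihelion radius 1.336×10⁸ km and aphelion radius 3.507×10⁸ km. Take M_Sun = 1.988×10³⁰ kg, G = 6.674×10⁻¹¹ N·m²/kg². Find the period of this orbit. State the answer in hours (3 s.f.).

T ≈ 18100 hours

μ = GM = 6.674×10⁻¹¹ × 1.988×10³⁰ = 1.327×10²⁰ m³/s².
Semi-major axis a = (r_p + r_a)/2 = (1.3360×10⁸ + 3.5070×10⁸)/2 = 2.4215×10⁸ km = 2.422×10¹¹ m.
By Kepler's third law T = 2π√(a³/μ) = 2π × 1.034×10⁷ = 6.500×10⁷ s.
= 18060 hours.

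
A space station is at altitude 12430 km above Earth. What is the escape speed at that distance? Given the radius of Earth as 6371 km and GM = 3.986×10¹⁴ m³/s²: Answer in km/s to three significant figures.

r = 6371 + 12430 = 18801 km = 1.8801×10⁷ m.
Escape speed v_esc = √(2μ/r) = √(2 × 3.986×10¹⁴ / 1.880×10⁷) = √(4.240×10⁷) = 6512 m/s.
= 6.512 km/s.

v_esc ≈ 6.51 km/s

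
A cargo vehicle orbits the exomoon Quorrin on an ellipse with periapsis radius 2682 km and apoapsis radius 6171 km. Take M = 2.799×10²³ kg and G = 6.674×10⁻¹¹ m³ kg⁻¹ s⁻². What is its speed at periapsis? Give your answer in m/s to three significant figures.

μ = GM = 6.674×10⁻¹¹ × 2.799×10²³ = 1.868×10¹³ m³/s².
Semi-major axis a = (r_p + r_a)/2 = 4426.5 km = 4.426×10⁶ m.
Vis-viva: v² = μ(2/r − 1/a) = 1.868×10¹³ × (7.457×10⁻⁷ − 2.259×10⁻⁷) = 9.710×10⁶ m²/s².
v = 3116 m/s.

v ≈ 3120 m/s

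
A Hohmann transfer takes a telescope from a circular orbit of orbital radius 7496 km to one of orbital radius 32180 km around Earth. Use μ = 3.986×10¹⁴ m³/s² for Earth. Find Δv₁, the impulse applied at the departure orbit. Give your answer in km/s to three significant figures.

r₁ = 7496 km = 7.496×10⁶ m.
r₂ = 32180 km = 3.218×10⁷ m.
Transfer ellipse a_t = (r₁ + r₂)/2 = 1.984×10⁷ m.
At r₁: circular v_c1 = √(μ/r₁) = 7292 m/s; transfer-perigee v_p = √[μ(2/r₁ − 1/a_t)] = 9287 m/s.
Δv₁ = v_p − v_c1 = 1995 m/s.
= 1.995 km/s.

Δv ≈ 2.00 km/s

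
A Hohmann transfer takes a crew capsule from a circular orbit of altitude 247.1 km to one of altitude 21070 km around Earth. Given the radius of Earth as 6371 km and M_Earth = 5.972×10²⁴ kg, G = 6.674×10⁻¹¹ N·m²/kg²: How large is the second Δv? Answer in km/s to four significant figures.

Δv ≈ 1.435 km/s

μ = GM = 6.674×10⁻¹¹ × 5.972×10²⁴ = 3.986×10¹⁴ m³/s².
r₁ = 6371 + 247.1 = 6618.1 km = 6.6181×10⁶ m.
r₂ = 6371 + 21070 = 27441 km = 2.7441×10⁷ m.
Transfer ellipse a_t = (r₁ + r₂)/2 = 1.703×10⁷ m.
At r₁: circular v_c1 = √(μ/r₁) = 7760 m/s; transfer-perigee v_p = √[μ(2/r₁ − 1/a_t)] = 9851 m/s.
At r₂: circular v_c2 = √(μ/r₂) = 3811 m/s; transfer-apogee v_a = √[μ(2/r₂ − 1/a_t)] = 2376 m/s.
Δv₂ = v_c2 − v_a = 1435 m/s.
= 1.435 km/s.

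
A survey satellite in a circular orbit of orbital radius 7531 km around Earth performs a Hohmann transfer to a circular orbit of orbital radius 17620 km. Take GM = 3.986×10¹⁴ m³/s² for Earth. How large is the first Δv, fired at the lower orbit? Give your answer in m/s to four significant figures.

Δv ≈ 1336 m/s

r₁ = 7531 km = 7.531×10⁶ m.
r₂ = 17620 km = 1.762×10⁷ m.
Transfer ellipse a_t = (r₁ + r₂)/2 = 1.258×10⁷ m.
At r₁: circular v_c1 = √(μ/r₁) = 7275 m/s; transfer-perigee v_p = √[μ(2/r₁ − 1/a_t)] = 8612 m/s.
Δv₁ = v_p − v_c1 = 1336 m/s.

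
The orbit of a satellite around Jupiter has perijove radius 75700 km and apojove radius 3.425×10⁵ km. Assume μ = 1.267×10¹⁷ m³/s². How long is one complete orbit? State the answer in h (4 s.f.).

Semi-major axis a = (r_p + r_a)/2 = (75700 + 3.4250×10⁵)/2 = 2.0910×10⁵ km = 2.091×10⁸ m.
By Kepler's third law T = 2π√(a³/μ) = 2π × 8.495×10³ = 5.337×10⁴ s.
= 14.83 h.

T ≈ 14.83 h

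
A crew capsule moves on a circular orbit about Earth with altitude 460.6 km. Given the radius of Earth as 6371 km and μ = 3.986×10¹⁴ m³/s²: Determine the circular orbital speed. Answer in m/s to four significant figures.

v ≈ 7638 m/s

r = 6371 + 460.6 = 6831.6 km = 6.8316×10⁶ m.
For a circular orbit v = √(μ/r) = √(3.986×10¹⁴ / 6.832×10⁶) = √(5.835×10⁷) = 7638 m/s.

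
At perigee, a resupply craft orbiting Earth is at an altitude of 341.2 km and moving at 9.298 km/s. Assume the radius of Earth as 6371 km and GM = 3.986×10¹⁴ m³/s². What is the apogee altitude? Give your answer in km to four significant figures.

r_p = 6371 + 341.2 = 6712.2 km = 6.712×10⁶ m.
Specific energy ε = v²/2 − μ/r = -1.616×10⁷ J/kg, so a = −μ/(2ε) = 1.233×10⁷ m.
The apsides satisfy r_p + r_a = 2a, so the apogee radius is 2a − r_p = 1.796×10⁷ m = 17957 km.
Apogee altitude = 17957 − 6371 = 11586 km.

apogee altitude ≈ 11590 km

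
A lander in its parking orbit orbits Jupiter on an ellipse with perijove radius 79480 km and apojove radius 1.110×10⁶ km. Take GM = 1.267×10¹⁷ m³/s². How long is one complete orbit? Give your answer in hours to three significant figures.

Semi-major axis a = (r_p + r_a)/2 = (79480 + 1.1100×10⁶)/2 = 5.9474×10⁵ km = 5.947×10⁸ m.
By Kepler's third law T = 2π√(a³/μ) = 2π × 4.075×10⁴ = 2.560×10⁵ s.
= 71.12 hours.

T ≈ 71.1 hours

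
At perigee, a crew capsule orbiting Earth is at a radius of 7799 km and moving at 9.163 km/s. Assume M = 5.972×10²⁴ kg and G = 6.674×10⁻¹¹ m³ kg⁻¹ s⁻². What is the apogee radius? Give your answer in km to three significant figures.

μ = GM = 6.674×10⁻¹¹ × 5.972×10²⁴ = 3.986×10¹⁴ m³/s².
r_p = 7.799×10⁶ m.
Specific energy ε = v²/2 − μ/r = -9.125×10⁶ J/kg, so a = −μ/(2ε) = 2.184×10⁷ m.
The apsides satisfy r_p + r_a = 2a, so the apogee radius is 2a − r_p = 3.588×10⁷ m = 35879 km.

apogee radius ≈ 35900 km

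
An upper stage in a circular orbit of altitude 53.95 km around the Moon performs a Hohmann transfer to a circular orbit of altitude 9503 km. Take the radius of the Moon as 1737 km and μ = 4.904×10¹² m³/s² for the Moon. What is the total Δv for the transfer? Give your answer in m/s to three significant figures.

Δv_total ≈ 833 m/s

r₁ = 1737 + 53.95 = 1791.0 km = 1.7910×10⁶ m.
r₂ = 1737 + 9503 = 11240 km = 1.1240×10⁷ m.
Transfer ellipse a_t = (r₁ + r₂)/2 = 6.515×10⁶ m.
At r₁: circular v_c1 = √(μ/r₁) = 1655 m/s; transfer-perilune v_p = √[μ(2/r₁ − 1/a_t)] = 2173 m/s.
Δv₁ = v_p − v_c1 = 518.7 m/s.
At r₂: circular v_c2 = √(μ/r₂) = 660.5 m/s; transfer-apolune v_a = √[μ(2/r₂ − 1/a_t)] = 346.3 m/s.
Δv₂ = v_c2 − v_a = 314.2 m/s.
Total Δv = Δv₁ + Δv₂ = 832.9 m/s.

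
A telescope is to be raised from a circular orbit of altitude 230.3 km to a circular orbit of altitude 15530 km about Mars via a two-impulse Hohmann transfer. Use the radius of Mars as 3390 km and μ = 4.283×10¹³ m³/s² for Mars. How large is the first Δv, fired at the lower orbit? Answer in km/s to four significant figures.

r₁ = 3390 + 230.3 = 3620.3 km = 3.6203×10⁶ m.
r₂ = 3390 + 15530 = 18920 km = 1.8920×10⁷ m.
Transfer ellipse a_t = (r₁ + r₂)/2 = 1.127×10⁷ m.
At r₁: circular v_c1 = √(μ/r₁) = 3440 m/s; transfer-periapsis v_p = √[μ(2/r₁ − 1/a_t)] = 4457 m/s.
Δv₁ = v_p − v_c1 = 1017 m/s.
= 1.017 km/s.

Δv ≈ 1.017 km/s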